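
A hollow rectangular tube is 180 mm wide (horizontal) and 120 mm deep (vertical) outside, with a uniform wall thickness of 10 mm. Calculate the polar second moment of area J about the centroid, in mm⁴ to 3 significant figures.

Split into non-overlapping primitives; take the origin at the lower-left of the bounding box.
Outer rectangle: 180 × 120, A = 21 600 mm², y = 60 mm, Ī = 25 920 000 mm⁴.
Inner void (subtracted): 160 × 100, A = 16 000 mm², y = 60 mm, Ī = 13 333 333 mm⁴.
By symmetry the centroid is at mid-height, ȳ = 60 mm.
All pieces are centred on the centroidal x-axis, so I = ΣĪ (holes subtracted) = 12 586 667 mm⁴.
Repeating about the centroidal y-axis gives I_y = 24 186 667 mm⁴.
Polar second moment: J = I_x + I_y = 36 773 333 mm⁴.

J ≈ 3.68 × 10⁷ mm⁴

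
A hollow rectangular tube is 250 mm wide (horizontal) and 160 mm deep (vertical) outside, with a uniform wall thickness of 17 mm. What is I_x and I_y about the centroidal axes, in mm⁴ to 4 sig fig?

Split into non-overlapping primitives; take the origin at the lower-left of the bounding box.
Outer rectangle: 250 × 160, A = 40 000 mm², y = 80 mm, Ī = 85 333 333 mm⁴.
Inner void (subtracted): 216 × 126, A = 27 216 mm², y = 80 mm, Ī = 36 006 768 mm⁴.
By symmetry the centroid is at mid-height, ȳ = 80 mm.
All pieces are centred on the centroidal x-axis, so I = ΣĪ (holes subtracted) = 49 326 565 mm⁴.
Repeating about the centroidal y-axis gives I_y = 102 517 525 mm⁴.

I_x ≈ 4.933 × 10⁷ mm⁴, I_y ≈ 1.025 × 10⁸ mm⁴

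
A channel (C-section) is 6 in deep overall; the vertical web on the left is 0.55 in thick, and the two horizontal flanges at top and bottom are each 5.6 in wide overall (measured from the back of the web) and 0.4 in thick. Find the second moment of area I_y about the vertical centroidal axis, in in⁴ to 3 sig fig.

I_y ≈ 22.9 in⁴

Decompose the section into non-overlapping parts with the origin at the bottom-left of its bounding rectangle.
Web: 0.55 × 6, A = 3.3 in², x = 0.275 in, Ī = 0.083188 in⁴.
Top flange (beyond web): 5.05 × 0.4, A = 2.02 in², x = 3.075 in, Ī = 4.2929 in⁴.
Bottom flange (beyond web): 5.05 × 0.4, A = 2.02 in², x = 3.075 in, Ī = 4.2929 in⁴.
Centroid: x̄ = ΣA·x / ΣA = 1.8161 in.
Transfer each piece to the vertical centroidal axis using Ī + A·d² with d = x − 1.8161:
  web: d = -1.5411 in → contributes +7.9211 in⁴
  top flange (beyond web): d = 1.2589 in → contributes +7.494 in⁴
  bottom flange (beyond web): d = 1.2589 in → contributes +7.494 in⁴
Total I = 22.909 in⁴.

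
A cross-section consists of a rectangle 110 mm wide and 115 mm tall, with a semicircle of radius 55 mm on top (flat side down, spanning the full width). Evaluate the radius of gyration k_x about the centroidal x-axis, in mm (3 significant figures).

Break the section into simple shapes (no overlaps), measuring from the bottom-left corner of the bounding box.
Rectangular body: 110 × 115, A = 12 650 mm², y = 57.5 mm, Ī = 13 941 354 mm⁴.
Semicircular cap: semicircle r = 55, A = 4751.7 mm², y = 138.34 mm, Ī = 1 004 345 mm⁴.
Centroid: ȳ = ΣA·y / ΣA = 79.575 mm.
Transfer each piece to the centroidal x-axis using Ī + A·d² with d = y − 79.575:
  rectangular body: d = -22.075 mm → contributes +20 105 624 mm⁴
  semicircular cap: d = 58.768 mm → contributes +17 415 037 mm⁴
Total I = 37 520 660 mm⁴.
Radius of gyration: k = √(I/A) = √(37 520 660 / 17 402) = 46.434 mm.

k_x ≈ 46.4 mm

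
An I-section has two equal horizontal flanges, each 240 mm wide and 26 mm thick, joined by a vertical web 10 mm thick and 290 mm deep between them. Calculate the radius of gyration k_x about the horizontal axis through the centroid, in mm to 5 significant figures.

k_x ≈ 147.05 mm

Treat the section as a set of non-overlapping primitives; coordinates are from the bounding-box lower-left.
Bottom flange: 240 × 26, A = 6 240 mm², y = 13 mm, Ī = 351 520 mm⁴.
Web: 10 × 290, A = 2 900 mm², y = 171 mm, Ī = 20 324 167 mm⁴.
Top flange: 240 × 26, A = 6 240 mm², y = 329 mm, Ī = 351 520 mm⁴.
By symmetry the centroid is at mid-height, ȳ = 171 mm.
Transfer each piece to the horizontal axis through the centroid using Ī + A·d² with d = y − 171:
  bottom flange: d = -158 mm → contributes +156 126 880 mm⁴
  web: d = 0 mm → contributes +20 324 167 mm⁴
  top flange: d = 158 mm → contributes +156 126 880 mm⁴
Total I = 332 577 927 mm⁴.
Radius of gyration: k = √(I/A) = √(332 577 927 / 15 380) = 147.0512 mm.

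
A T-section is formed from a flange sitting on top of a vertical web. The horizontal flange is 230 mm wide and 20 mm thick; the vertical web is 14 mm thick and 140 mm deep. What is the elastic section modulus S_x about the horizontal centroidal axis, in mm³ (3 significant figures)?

Decompose the section into non-overlapping parts with the origin at the bottom-left of its bounding rectangle.
Flange: 230 × 20, A = 4 600 mm², y = 150 mm, Ī = 153 333 mm⁴.
Web: 14 × 140, A = 1 960 mm², y = 70 mm, Ī = 3 201 333 mm⁴.
Centroid: ȳ = ΣA·y / ΣA = 126.1 mm.
Transfer each piece to the horizontal centroidal axis using Ī + A·d² with d = y − 126.1:
  flange: d = 23.902 mm → contributes +2 781 436 mm⁴
  web: d = -56.098 mm → contributes +9 369 329 mm⁴
Total I = 12 150 764 mm⁴.
Extreme fibre distance c = 126.1 mm; S = I/c = 96 360 mm³.

S_x ≈ 9.64 × 10⁴ mm³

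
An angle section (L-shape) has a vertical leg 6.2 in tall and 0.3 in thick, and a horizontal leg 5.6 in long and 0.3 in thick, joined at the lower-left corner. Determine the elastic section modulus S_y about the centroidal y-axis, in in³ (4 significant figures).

Break the section into simple shapes (no overlaps), measuring from the bottom-left corner of the bounding box.
Vertical leg: 0.3 × 6.2, A = 1.86 in², x = 0.15 in, Ī = 0.01395 in⁴.
Horizontal leg (remainder): 5.3 × 0.3, A = 1.59 in², x = 2.95 in, Ī = 3.72193 in⁴.
Centroid: x̄ = ΣA·x / ΣA = 1.44043 in.
Transfer each piece to the centroidal y-axis using Ī + A·d² with d = x − 1.44043:
  vertical leg: d = -1.29043 in → contributes +3.11126 in⁴
  horizontal leg (remainder): d = 1.50957 in → contributes +7.3452 in⁴
Total I = 10.4565 in⁴.
Extreme fibre distance c = 4.15957 in; S = I/c = 2.51383 in³.

S_y ≈ 2.514 in³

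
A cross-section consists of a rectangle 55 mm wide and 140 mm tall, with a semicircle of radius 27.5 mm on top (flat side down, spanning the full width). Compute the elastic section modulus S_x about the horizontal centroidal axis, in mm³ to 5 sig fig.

Treat the section as a set of non-overlapping primitives; coordinates are from the bounding-box lower-left.
Rectangular body: 55 × 140, A = 7 700 mm², y = 70 mm, Ī = 12 576 667 mm⁴.
Semicircular cap: semicircle r = 27.5, A = 1187.915 mm², y = 151.6714 mm, Ī = 62771.55 mm⁴.
Centroid: ȳ = ΣA·y / ΣA = 80.91579 mm.
Transfer each piece to the horizontal centroidal axis using Ī + A·d² with d = y − 80.91579:
  rectangular body: d = -10.91579 mm → contributes +13 494 156 mm⁴
  semicircular cap: d = 70.75557 mm → contributes +6 009 890 mm⁴
Total I = 19 504 046 mm⁴.
Extreme fibre distance c = 86.58421 mm; S = I/c = 225 261 mm³.

S_x ≈ 2.2526 × 10⁵ mm³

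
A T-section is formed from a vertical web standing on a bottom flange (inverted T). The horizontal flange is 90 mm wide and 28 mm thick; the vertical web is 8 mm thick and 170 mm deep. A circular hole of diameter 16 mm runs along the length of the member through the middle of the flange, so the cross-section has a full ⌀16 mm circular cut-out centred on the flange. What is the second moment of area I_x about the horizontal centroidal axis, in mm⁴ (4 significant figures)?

I_x ≈ 1.184 × 10⁷ mm⁴

Decompose the section into non-overlapping parts with the origin at the bottom-left of its bounding rectangle.
Flange: 90 × 28, A = 2 520 mm², y = 14 mm, Ī = 164 640 mm⁴.
Web: 8 × 170, A = 1 360 mm², y = 113 mm, Ī = 3 275 333 mm⁴.
Hole (subtracted): ⌀16, A = 201.062 mm², y = 14 mm, Ī = 3216.99 mm⁴.
Centroid: ȳ = ΣA·y / ΣA = 50.5975 mm.
Transfer each piece to the horizontal centroidal axis using Ī + A·d² with d = y − 50.5975:
  flange: d = -36.5975 mm → contributes +3 539 873 mm⁴
  web: d = 62.4025 mm → contributes +8 571 268 mm⁴
  hole: d = -36.5975 mm → contributes −272 515 mm⁴
Total I = 11 838 627 mm⁴.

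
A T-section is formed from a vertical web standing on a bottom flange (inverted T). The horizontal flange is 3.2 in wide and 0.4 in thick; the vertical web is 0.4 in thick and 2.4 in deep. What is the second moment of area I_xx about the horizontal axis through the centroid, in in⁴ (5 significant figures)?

Split into non-overlapping primitives; take the origin at the lower-left of the bounding box.
Flange: 3.2 × 0.4, A = 1.28 in², y = 0.2 in, Ī = 0.01706667 in⁴.
Web: 0.4 × 2.4, A = 0.96 in², y = 1.6 in, Ī = 0.4608 in⁴.
Centroid: ȳ = ΣA·y / ΣA = 0.8 in.
Transfer each piece to the horizontal axis through the centroid using Ī + A·d² with d = y − 0.8:
  flange: d = -0.6 in → contributes +0.4778667 in⁴
  web: d = 0.8 in → contributes +1.0752 in⁴
Total I = 1.553067 in⁴.

I_xx ≈ 1.5531 in⁴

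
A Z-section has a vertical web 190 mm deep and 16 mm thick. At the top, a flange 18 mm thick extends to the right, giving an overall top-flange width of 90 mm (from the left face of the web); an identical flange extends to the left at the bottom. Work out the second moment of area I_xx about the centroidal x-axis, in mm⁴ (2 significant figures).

Treat the section as a set of non-overlapping primitives; coordinates are from the bounding-box lower-left.
Web: 16 × 190, A = 3 040 mm², y = 95 mm, Ī = 9 145 333 mm⁴.
Top flange (beyond web): 74 × 18, A = 1 332 mm², y = 181 mm, Ī = 35 964 mm⁴.
Bottom flange (beyond web): 74 × 18, A = 1 332 mm², y = 9 mm, Ī = 35 964 mm⁴.
Centroid: ȳ = ΣA·y / ΣA = 95 mm.
Transfer each piece to the centroidal x-axis using Ī + A·d² with d = y − 95:
  web: d = 0 mm → contributes +9 145 333 mm⁴
  top flange (beyond web): d = 86 mm → contributes +9 887 436 mm⁴
  bottom flange (beyond web): d = -86 mm → contributes +9 887 436 mm⁴
Total I = 28 920 205 mm⁴.

I_xx ≈ 2.9 × 10⁷ mm⁴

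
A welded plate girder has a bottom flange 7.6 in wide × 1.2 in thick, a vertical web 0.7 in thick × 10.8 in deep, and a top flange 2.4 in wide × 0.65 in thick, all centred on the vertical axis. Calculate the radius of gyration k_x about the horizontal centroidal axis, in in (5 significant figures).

k_x ≈ 4.3120 in

Split into non-overlapping primitives; take the origin at the lower-left of the bounding box.
Bottom plate: 7.6 × 1.2, A = 9.12 in², y = 0.6 in, Ī = 1.0944 in⁴.
Web plate: 0.7 × 10.8, A = 7.56 in², y = 6.6 in, Ī = 73.4832 in⁴.
Top plate: 2.4 × 0.65, A = 1.56 in², y = 12.325 in, Ī = 0.054925 in⁴.
Centroid: ȳ = ΣA·y / ΣA = 4.089638 in.
Transfer each piece to the horizontal centroidal axis using Ī + A·d² with d = y − 4.089638:
  bottom plate: d = -3.489638 in → contributes +112.1539 in⁴
  web plate: d = 2.510362 in → contributes +121.1257 in⁴
  top plate: d = 8.235362 in → contributes +105.856 in⁴
Total I = 339.1355 in⁴.
Radius of gyration: k = √(I/A) = √(339.1355 / 18.24) = 4.311955 in.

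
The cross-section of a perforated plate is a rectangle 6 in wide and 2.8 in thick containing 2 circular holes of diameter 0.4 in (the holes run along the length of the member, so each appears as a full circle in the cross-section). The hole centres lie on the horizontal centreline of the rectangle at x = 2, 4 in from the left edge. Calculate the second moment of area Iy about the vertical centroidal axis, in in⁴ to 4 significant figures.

Decompose the section into non-overlapping parts with the origin at the bottom-left of its bounding rectangle.
Plate: 6 × 2.8, A = 16.8 in², x = 3 in, Ī = 50.4 in⁴.
Hole 1 (subtracted): ⌀0.4, A = 0.125664 in², x = 2 in, Ī = 0.00125664 in⁴.
Hole 2 (subtracted): ⌀0.4, A = 0.125664 in², x = 4 in, Ī = 0.00125664 in⁴.
By symmetry the centroid is at mid-width, x̄ = 3 in.
Transfer each piece to the vertical centroidal axis using Ī + A·d² with d = x − 3:
  plate: d = 0 in → contributes +50.4 in⁴
  hole 1: d = -1 in → contributes −0.12692 in⁴
  hole 2: d = 1 in → contributes −0.12692 in⁴
Total I = 50.1462 in⁴.

Iy ≈ 50.15 in⁴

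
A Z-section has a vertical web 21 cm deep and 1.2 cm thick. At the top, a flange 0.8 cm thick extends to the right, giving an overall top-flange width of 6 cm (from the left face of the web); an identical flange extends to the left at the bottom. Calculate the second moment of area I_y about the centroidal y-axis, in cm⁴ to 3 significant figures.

Treat the section as a set of non-overlapping primitives; coordinates are from the bounding-box lower-left.
Web: 1.2 × 21, A = 25.2 cm², x = 5.4 cm, Ī = 3.024 cm⁴.
Top flange (beyond web): 4.8 × 0.8, A = 3.84 cm², x = 8.4 cm, Ī = 7.3728 cm⁴.
Bottom flange (beyond web): 4.8 × 0.8, A = 3.84 cm², x = 2.4 cm, Ī = 7.3728 cm⁴.
Centroid: x̄ = ΣA·x / ΣA = 5.4 cm.
Transfer each piece to the centroidal y-axis using Ī + A·d² with d = x − 5.4:
  web: d = 0 cm → contributes +3.024 cm⁴
  top flange (beyond web): d = 3 cm → contributes +41.933 cm⁴
  bottom flange (beyond web): d = -3 cm → contributes +41.933 cm⁴
Total I = 86.89 cm⁴.

I_y ≈ 86.9 cm⁴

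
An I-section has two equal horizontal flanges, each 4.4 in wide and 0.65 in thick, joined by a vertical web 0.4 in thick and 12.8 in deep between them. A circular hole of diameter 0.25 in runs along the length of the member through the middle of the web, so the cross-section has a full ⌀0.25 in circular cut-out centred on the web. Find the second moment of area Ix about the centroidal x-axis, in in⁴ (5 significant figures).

Decompose the section into non-overlapping parts with the origin at the bottom-left of its bounding rectangle.
Bottom flange: 4.4 × 0.65, A = 2.86 in², y = 0.325 in, Ī = 0.1006958 in⁴.
Web: 0.4 × 12.8, A = 5.12 in², y = 7.05 in, Ī = 69.90507 in⁴.
Top flange: 4.4 × 0.65, A = 2.86 in², y = 13.775 in, Ī = 0.1006958 in⁴.
Hole (subtracted): ⌀0.25, A = 0.04908739 in², y = 7.05 in, Ī = 0.0001917476 in⁴.
By symmetry the centroid is at mid-height, ȳ = 7.05 in.
Transfer each piece to the centroidal x-axis using Ī + A·d² with d = y − 7.05:
  bottom flange: d = -6.725 in → contributes +129.446 in⁴
  web: d = 0 in → contributes +69.90507 in⁴
  top flange: d = 6.725 in → contributes +129.446 in⁴
  hole: d = 0 in → contributes −0.0001917476 in⁴
Total I = 328.7968 in⁴.

Ix ≈ 328.80 in⁴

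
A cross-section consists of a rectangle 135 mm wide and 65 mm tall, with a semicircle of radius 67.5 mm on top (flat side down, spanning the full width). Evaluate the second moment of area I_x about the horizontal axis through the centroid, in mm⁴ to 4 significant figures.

Treat the section as a set of non-overlapping primitives; coordinates are from the bounding-box lower-left.
Rectangular body: 135 × 65, A = 8 775 mm², y = 32.5 mm, Ī = 3 089 531 mm⁴.
Semicircular cap: semicircle r = 67.5, A = 7156.94 mm², y = 93.6479 mm, Ī = 2 278 490 mm⁴.
Centroid: ȳ = ΣA·y / ΣA = 59.9688 mm.
Transfer each piece to the horizontal axis through the centroid using Ī + A·d² with d = y − 59.9688:
  rectangular body: d = -27.4688 mm → contributes +9 710 592 mm⁴
  semicircular cap: d = 33.6791 mm → contributes +10 396 457 mm⁴
Total I = 20 107 048 mm⁴.

I_x ≈ 2.011 × 10⁷ mm⁴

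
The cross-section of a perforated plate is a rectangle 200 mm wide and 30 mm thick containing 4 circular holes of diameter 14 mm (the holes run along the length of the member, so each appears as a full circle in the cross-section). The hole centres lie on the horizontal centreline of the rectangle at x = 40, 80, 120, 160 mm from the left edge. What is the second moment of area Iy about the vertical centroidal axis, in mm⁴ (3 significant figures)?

Treat the section as a set of non-overlapping primitives; coordinates are from the bounding-box lower-left.
Plate: 200 × 30, A = 6 000 mm², x = 100 mm, Ī = 20 000 000 mm⁴.
Hole 1 (subtracted): ⌀14, A = 153.94 mm², x = 40 mm, Ī = 1885.7 mm⁴.
Hole 2 (subtracted): ⌀14, A = 153.94 mm², x = 80 mm, Ī = 1885.7 mm⁴.
Hole 3 (subtracted): ⌀14, A = 153.94 mm², x = 120 mm, Ī = 1885.7 mm⁴.
Hole 4 (subtracted): ⌀14, A = 153.94 mm², x = 160 mm, Ī = 1885.7 mm⁴.
By symmetry the centroid is at mid-width, x̄ = 100 mm.
Transfer each piece to the vertical centroidal axis using Ī + A·d² with d = x − 100:
  plate: d = 0 mm → contributes +20 000 000 mm⁴
  hole 1: d = -60 mm → contributes −556 063 mm⁴
  hole 2: d = -20 mm → contributes −63 461 mm⁴
  hole 3: d = 20 mm → contributes −63 461 mm⁴
  hole 4: d = 60 mm → contributes −556 063 mm⁴
Total I = 18 760 953 mm⁴.

Iy ≈ 1.88 × 10⁷ mm⁴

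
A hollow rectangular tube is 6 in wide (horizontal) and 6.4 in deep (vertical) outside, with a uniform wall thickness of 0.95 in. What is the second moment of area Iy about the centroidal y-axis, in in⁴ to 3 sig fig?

Treat the section as a set of non-overlapping primitives; coordinates are from the bounding-box lower-left.
Outer rectangle: 6 × 6.4, A = 38.4 in², x = 3 in, Ī = 115.2 in⁴.
Inner void (subtracted): 4.1 × 4.5, A = 18.45 in², x = 3 in, Ī = 25.845 in⁴.
By symmetry the centroid is at mid-width, x̄ = 3 in.
All pieces are centred on the centroidal y-axis, so I = ΣĪ (holes subtracted) = 89.355 in⁴.

Iy ≈ 89.4 in⁴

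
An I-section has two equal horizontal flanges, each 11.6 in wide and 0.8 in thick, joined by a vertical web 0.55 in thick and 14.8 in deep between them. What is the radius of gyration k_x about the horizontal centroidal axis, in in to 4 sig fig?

Treat the section as a set of non-overlapping primitives; coordinates are from the bounding-box lower-left.
Bottom flange: 11.6 × 0.8, A = 9.28 in², y = 0.4 in, Ī = 0.494933 in⁴.
Web: 0.55 × 14.8, A = 8.14 in², y = 8.2 in, Ī = 148.582 in⁴.
Top flange: 11.6 × 0.8, A = 9.28 in², y = 16 in, Ī = 0.494933 in⁴.
By symmetry the centroid is at mid-height, ȳ = 8.2 in.
Transfer each piece to the horizontal centroidal axis using Ī + A·d² with d = y − 8.2:
  bottom flange: d = -7.8 in → contributes +565.09 in⁴
  web: d = 0 in → contributes +148.582 in⁴
  top flange: d = 7.8 in → contributes +565.09 in⁴
Total I = 1278.76 in⁴.
Radius of gyration: k = √(I/A) = √(1278.76 / 26.7) = 6.92053 in.

k_x ≈ 6.921 in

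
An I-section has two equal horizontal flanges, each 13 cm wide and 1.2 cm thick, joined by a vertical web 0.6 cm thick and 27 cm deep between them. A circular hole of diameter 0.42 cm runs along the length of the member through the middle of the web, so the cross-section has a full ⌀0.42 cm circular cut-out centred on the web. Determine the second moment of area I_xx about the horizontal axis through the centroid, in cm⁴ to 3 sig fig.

Break the section into simple shapes (no overlaps), measuring from the bottom-left corner of the bounding box.
Bottom flange: 13 × 1.2, A = 15.6 cm², y = 0.6 cm, Ī = 1.872 cm⁴.
Web: 0.6 × 27, A = 16.2 cm², y = 14.7 cm, Ī = 984.15 cm⁴.
Top flange: 13 × 1.2, A = 15.6 cm², y = 28.8 cm, Ī = 1.872 cm⁴.
Hole (subtracted): ⌀0.42, A = 0.13854 cm², y = 14.7 cm, Ī = 0.0015275 cm⁴.
By symmetry the centroid is at mid-height, ȳ = 14.7 cm.
Transfer each piece to the horizontal axis through the centroid using Ī + A·d² with d = y − 14.7:
  bottom flange: d = -14.1 cm → contributes +3103.3 cm⁴
  web: d = 0 cm → contributes +984.15 cm⁴
  top flange: d = 14.1 cm → contributes +3103.3 cm⁴
  hole: d = 0 cm → contributes −0.0015275 cm⁴
Total I = 7190.8 cm⁴.

I_xx ≈ 7190 cm⁴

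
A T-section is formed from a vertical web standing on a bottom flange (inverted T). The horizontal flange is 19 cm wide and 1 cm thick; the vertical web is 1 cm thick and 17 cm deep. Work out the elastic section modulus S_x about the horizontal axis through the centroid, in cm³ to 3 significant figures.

S_x ≈ 85.9 cm³

Split into non-overlapping primitives; take the origin at the lower-left of the bounding box.
Flange: 19 × 1, A = 19 cm², y = 0.5 cm, Ī = 1.5833 cm⁴.
Web: 1 × 17, A = 17 cm², y = 9.5 cm, Ī = 409.42 cm⁴.
Centroid: ȳ = ΣA·y / ΣA = 4.75 cm.
Transfer each piece to the horizontal axis through the centroid using Ī + A·d² with d = y − 4.75:
  flange: d = -4.25 cm → contributes +344.77 cm⁴
  web: d = 4.75 cm → contributes +792.98 cm⁴
Total I = 1137.8 cm⁴.
Extreme fibre distance c = 13.25 cm; S = I/c = 85.868 cm³.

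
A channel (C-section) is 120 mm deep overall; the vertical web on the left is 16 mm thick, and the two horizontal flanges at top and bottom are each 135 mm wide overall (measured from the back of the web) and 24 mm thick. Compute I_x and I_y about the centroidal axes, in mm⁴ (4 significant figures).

I_x ≈ 1.574 × 10⁷ mm⁴, I_y ≈ 1.333 × 10⁷ mm⁴

Break the section into simple shapes (no overlaps), measuring from the bottom-left corner of the bounding box.
Web: 16 × 120, A = 1 920 mm², y = 60 mm, Ī = 2 304 000 mm⁴.
Top flange (beyond web): 119 × 24, A = 2 856 mm², y = 108 mm, Ī = 137 088 mm⁴.
Bottom flange (beyond web): 119 × 24, A = 2 856 mm², y = 12 mm, Ī = 137 088 mm⁴.
By symmetry the centroid is at mid-height, ȳ = 60 mm.
Transfer each piece to the centroidal x-axis using Ī + A·d² with d = y − 60:
  web: d = 0 mm → contributes +2 304 000 mm⁴
  top flange (beyond web): d = 48 mm → contributes +6 717 312 mm⁴
  bottom flange (beyond web): d = -48 mm → contributes +6 717 312 mm⁴
Total I = 15 738 624 mm⁴.
For the y-axis: x̄ = 58.5189 mm.
Repeating about the centroidal y-axis gives I_y = 13 328 841 mm⁴.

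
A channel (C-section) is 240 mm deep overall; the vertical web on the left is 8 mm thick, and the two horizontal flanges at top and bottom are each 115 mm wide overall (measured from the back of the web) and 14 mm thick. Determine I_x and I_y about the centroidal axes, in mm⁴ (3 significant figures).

Treat the section as a set of non-overlapping primitives; coordinates are from the bounding-box lower-left.
Web: 8 × 240, A = 1 920 mm², y = 120 mm, Ī = 9 216 000 mm⁴.
Top flange (beyond web): 107 × 14, A = 1 498 mm², y = 233 mm, Ī = 24 467 mm⁴.
Bottom flange (beyond web): 107 × 14, A = 1 498 mm², y = 7 mm, Ī = 24 467 mm⁴.
By symmetry the centroid is at mid-height, ȳ = 120 mm.
Transfer each piece to the centroidal x-axis using Ī + A·d² with d = y − 120:
  web: d = 0 mm → contributes +9 216 000 mm⁴
  top flange (beyond web): d = 113 mm → contributes +19 152 429 mm⁴
  bottom flange (beyond web): d = -113 mm → contributes +19 152 429 mm⁴
Total I = 47 520 859 mm⁴.
For the y-axis: x̄ = 39.043 mm.
Repeating about the centroidal y-axis gives I_y = 6 737 390 mm⁴.

I_x ≈ 4.75 × 10⁷ mm⁴, I_y ≈ 6.74 × 10⁶ mm⁴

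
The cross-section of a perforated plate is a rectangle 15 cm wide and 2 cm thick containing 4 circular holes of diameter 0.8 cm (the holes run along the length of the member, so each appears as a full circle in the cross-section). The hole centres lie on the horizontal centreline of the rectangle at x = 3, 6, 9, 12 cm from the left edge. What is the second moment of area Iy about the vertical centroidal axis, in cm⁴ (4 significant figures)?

Treat the section as a set of non-overlapping primitives; coordinates are from the bounding-box lower-left.
Plate: 15 × 2, A = 30 cm², x = 7.5 cm, Ī = 562.5 cm⁴.
Hole 1 (subtracted): ⌀0.8, A = 0.502655 cm², x = 3 cm, Ī = 0.0201062 cm⁴.
Hole 2 (subtracted): ⌀0.8, A = 0.502655 cm², x = 6 cm, Ī = 0.0201062 cm⁴.
Hole 3 (subtracted): ⌀0.8, A = 0.502655 cm², x = 9 cm, Ī = 0.0201062 cm⁴.
Hole 4 (subtracted): ⌀0.8, A = 0.502655 cm², x = 12 cm, Ī = 0.0201062 cm⁴.
By symmetry the centroid is at mid-width, x̄ = 7.5 cm.
Transfer each piece to the vertical centroidal axis using Ī + A·d² with d = x − 7.5:
  plate: d = 0 cm → contributes +562.5 cm⁴
  hole 1: d = -4.5 cm → contributes −10.1989 cm⁴
  hole 2: d = -1.5 cm → contributes −1.15108 cm⁴
  hole 3: d = 1.5 cm → contributes −1.15108 cm⁴
  hole 4: d = 4.5 cm → contributes −10.1989 cm⁴
Total I = 539.8 cm⁴.

Iy ≈ 539.8 cm⁴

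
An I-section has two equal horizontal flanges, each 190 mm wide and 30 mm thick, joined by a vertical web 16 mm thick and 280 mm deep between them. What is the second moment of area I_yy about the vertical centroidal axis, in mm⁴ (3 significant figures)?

Split into non-overlapping primitives; take the origin at the lower-left of the bounding box.
Bottom flange: 190 × 30, A = 5 700 mm², x = 95 mm, Ī = 17 147 500 mm⁴.
Web: 16 × 280, A = 4 480 mm², x = 95 mm, Ī = 95 573 mm⁴.
Top flange: 190 × 30, A = 5 700 mm², x = 95 mm, Ī = 17 147 500 mm⁴.
By symmetry the centroid is at mid-width, x̄ = 95 mm.
All pieces are centred on the vertical centroidal axis, so I = ΣĪ = 34 390 573 mm⁴.

I_yy ≈ 3.44 × 10⁷ mm⁴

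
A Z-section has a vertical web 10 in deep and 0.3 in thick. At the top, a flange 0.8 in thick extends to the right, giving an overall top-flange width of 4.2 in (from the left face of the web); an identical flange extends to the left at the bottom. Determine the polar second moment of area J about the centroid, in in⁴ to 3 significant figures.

Break the section into simple shapes (no overlaps), measuring from the bottom-left corner of the bounding box.
Web: 0.3 × 10, A = 3 in², y = 5 in, Ī = 25 in⁴.
Top flange (beyond web): 3.9 × 0.8, A = 3.12 in², y = 9.6 in, Ī = 0.1664 in⁴.
Bottom flange (beyond web): 3.9 × 0.8, A = 3.12 in², y = 0.4 in, Ī = 0.1664 in⁴.
Centroid: ȳ = ΣA·y / ΣA = 5 in.
Transfer each piece to the centroidal x-axis using Ī + A·d² with d = y − 5:
  web: d = 0 in → contributes +25 in⁴
  top flange (beyond web): d = 4.6 in → contributes +66.186 in⁴
  bottom flange (beyond web): d = -4.6 in → contributes +66.186 in⁴
Total I = 157.37 in⁴.
For the y-axis: x̄ = 4.05 in.
Repeating about the centroidal y-axis gives I_y = 35.45 in⁴.
Polar second moment: J = I_x + I_y = 192.82 in⁴.

J ≈ 193 in⁴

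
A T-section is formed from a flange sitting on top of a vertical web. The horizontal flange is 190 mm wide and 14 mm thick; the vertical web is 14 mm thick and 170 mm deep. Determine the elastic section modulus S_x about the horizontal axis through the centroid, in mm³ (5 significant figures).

S_x ≈ 1.2285 × 10⁵ mm³

Break the section into simple shapes (no overlaps), measuring from the bottom-left corner of the bounding box.
Flange: 190 × 14, A = 2 660 mm², y = 177 mm, Ī = 43446.67 mm⁴.
Web: 14 × 170, A = 2 380 mm², y = 85 mm, Ī = 5 731 833 mm⁴.
Centroid: ȳ = ΣA·y / ΣA = 133.5556 mm.
Transfer each piece to the horizontal axis through the centroid using Ī + A·d² with d = y − 133.5556:
  flange: d = 43.44444 mm → contributes +5 063 983 mm⁴
  web: d = -48.55556 mm → contributes +11 343 021 mm⁴
Total I = 16 407 004 mm⁴.
Extreme fibre distance c = 133.5556 mm; S = I/c = 122847.8 mm³.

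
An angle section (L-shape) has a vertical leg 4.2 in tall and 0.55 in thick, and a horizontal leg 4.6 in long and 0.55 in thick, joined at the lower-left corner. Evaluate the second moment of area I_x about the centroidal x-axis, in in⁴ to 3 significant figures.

I_x ≈ 7.23 in⁴

Break the section into simple shapes (no overlaps), measuring from the bottom-left corner of the bounding box.
Vertical leg: 0.55 × 4.2, A = 2.31 in², y = 2.1 in, Ī = 3.3957 in⁴.
Horizontal leg (remainder): 4.05 × 0.55, A = 2.2275 in², y = 0.275 in, Ī = 0.056152 in⁴.
Centroid: ȳ = ΣA·y / ΣA = 1.2041 in.
Transfer each piece to the centroidal x-axis using Ī + A·d² with d = y − 1.2041:
  vertical leg: d = 0.89591 in → contributes +5.2498 in⁴
  horizontal leg (remainder): d = -0.92909 in → contributes +1.979 in⁴
Total I = 7.2288 in⁴.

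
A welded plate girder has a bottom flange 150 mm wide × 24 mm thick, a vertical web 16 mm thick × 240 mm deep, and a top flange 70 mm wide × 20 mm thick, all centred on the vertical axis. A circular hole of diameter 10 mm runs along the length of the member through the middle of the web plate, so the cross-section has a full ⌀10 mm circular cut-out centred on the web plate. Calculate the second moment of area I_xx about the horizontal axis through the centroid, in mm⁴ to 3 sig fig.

I_xx ≈ 9.52 × 10⁷ mm⁴

Break the section into simple shapes (no overlaps), measuring from the bottom-left corner of the bounding box.
Bottom plate: 150 × 24, A = 3 600 mm², y = 12 mm, Ī = 172 800 mm⁴.
Web plate: 16 × 240, A = 3 840 mm², y = 144 mm, Ī = 18 432 000 mm⁴.
Top plate: 70 × 20, A = 1 400 mm², y = 274 mm, Ī = 46 667 mm⁴.
Hole (subtracted): ⌀10, A = 78.54 mm², y = 144 mm, Ī = 490.87 mm⁴.
Centroid: ȳ = ΣA·y / ΣA = 110.54 mm.
Transfer each piece to the horizontal axis through the centroid using Ī + A·d² with d = y − 110.54:
  bottom plate: d = -98.535 mm → contributes +35 125 910 mm⁴
  web plate: d = 33.465 mm → contributes +22 732 373 mm⁴
  top plate: d = 163.46 mm → contributes +37 455 677 mm⁴
  hole: d = 33.465 mm → contributes −88 447 mm⁴
Total I = 95 225 514 mm⁴.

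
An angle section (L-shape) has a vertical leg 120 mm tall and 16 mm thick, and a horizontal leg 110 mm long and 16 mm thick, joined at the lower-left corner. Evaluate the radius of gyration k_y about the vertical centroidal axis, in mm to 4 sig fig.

k_y ≈ 32.87 mm

Split into non-overlapping primitives; take the origin at the lower-left of the bounding box.
Vertical leg: 16 × 120, A = 1 920 mm², x = 8 mm, Ī = 40 960 mm⁴.
Horizontal leg (remainder): 94 × 16, A = 1 504 mm², x = 63 mm, Ī = 1 107 445 mm⁴.
Centroid: x̄ = ΣA·x / ΣA = 32.1589 mm.
Transfer each piece to the vertical centroidal axis using Ī + A·d² with d = x − 32.1589:
  vertical leg: d = -24.1589 mm → contributes +1 161 571 mm⁴
  horizontal leg (remainder): d = 30.8411 mm → contributes +2 538 012 mm⁴
Total I = 3 699 583 mm⁴.
Radius of gyration: k = √(I/A) = √(3 699 583 / 3 424) = 32.8707 mm.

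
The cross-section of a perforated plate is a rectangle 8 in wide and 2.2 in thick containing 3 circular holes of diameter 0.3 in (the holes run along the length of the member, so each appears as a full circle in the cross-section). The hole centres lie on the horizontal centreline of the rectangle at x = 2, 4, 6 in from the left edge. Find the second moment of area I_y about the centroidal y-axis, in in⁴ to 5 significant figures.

I_y ≈ 93.300 in⁴

Treat the section as a set of non-overlapping primitives; coordinates are from the bounding-box lower-left.
Plate: 8 × 2.2, A = 17.6 in², x = 4 in, Ī = 93.86667 in⁴.
Hole 1 (subtracted): ⌀0.3, A = 0.07068583 in², x = 2 in, Ī = 0.0003976078 in⁴.
Hole 2 (subtracted): ⌀0.3, A = 0.07068583 in², x = 4 in, Ī = 0.0003976078 in⁴.
Hole 3 (subtracted): ⌀0.3, A = 0.07068583 in², x = 6 in, Ī = 0.0003976078 in⁴.
By symmetry the centroid is at mid-width, x̄ = 4 in.
Transfer each piece to the centroidal y-axis using Ī + A·d² with d = x − 4:
  plate: d = 0 in → contributes +93.86667 in⁴
  hole 1: d = -2 in → contributes −0.2831409 in⁴
  hole 2: d = 0 in → contributes −0.0003976078 in⁴
  hole 3: d = 2 in → contributes −0.2831409 in⁴
Total I = 93.29999 in⁴.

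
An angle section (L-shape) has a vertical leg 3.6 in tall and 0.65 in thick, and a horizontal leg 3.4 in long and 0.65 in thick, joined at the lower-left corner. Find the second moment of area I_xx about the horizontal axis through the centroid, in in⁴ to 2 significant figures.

Split into non-overlapping primitives; take the origin at the lower-left of the bounding box.
Vertical leg: 0.65 × 3.6, A = 2.34 in², y = 1.8 in, Ī = 2.527 in⁴.
Horizontal leg (remainder): 2.75 × 0.65, A = 1.788 in², y = 0.325 in, Ī = 0.06293 in⁴.
Centroid: ȳ = ΣA·y / ΣA = 1.161 in.
Transfer each piece to the horizontal axis through the centroid using Ī + A·d² with d = y − 1.161:
  vertical leg: d = 0.6388 in → contributes +3.482 in⁴
  horizontal leg (remainder): d = -0.8362 in → contributes +1.313 in⁴
Total I = 4.795 in⁴.

I_xx ≈ 4.8 in⁴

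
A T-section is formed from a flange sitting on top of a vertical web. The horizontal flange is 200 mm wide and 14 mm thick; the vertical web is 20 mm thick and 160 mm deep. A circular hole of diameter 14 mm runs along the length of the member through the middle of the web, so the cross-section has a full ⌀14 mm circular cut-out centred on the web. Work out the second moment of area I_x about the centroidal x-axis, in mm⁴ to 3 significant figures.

I_x ≈ 1.79 × 10⁷ mm⁴

Split into non-overlapping primitives; take the origin at the lower-left of the bounding box.
Flange: 200 × 14, A = 2 800 mm², y = 167 mm, Ī = 45 733 mm⁴.
Web: 20 × 160, A = 3 200 mm², y = 80 mm, Ī = 6 826 667 mm⁴.
Hole (subtracted): ⌀14, A = 153.94 mm², y = 80 mm, Ī = 1885.7 mm⁴.
Centroid: ȳ = ΣA·y / ΣA = 121.67 mm.
Transfer each piece to the centroidal x-axis using Ī + A·d² with d = y − 121.67:
  flange: d = 45.331 mm → contributes +5 799 433 mm⁴
  web: d = -41.669 mm → contributes +12 382 865 mm⁴
  hole: d = -41.669 mm → contributes −269 170 mm⁴
Total I = 17 913 127 mm⁴.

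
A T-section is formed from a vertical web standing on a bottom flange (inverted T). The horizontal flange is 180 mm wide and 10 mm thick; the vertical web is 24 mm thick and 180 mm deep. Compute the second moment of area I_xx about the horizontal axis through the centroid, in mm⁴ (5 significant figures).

I_xx ≈ 2.3146 × 10⁷ mm⁴

Split into non-overlapping primitives; take the origin at the lower-left of the bounding box.
Flange: 180 × 10, A = 1 800 mm², y = 5 mm, Ī = 15 000 mm⁴.
Web: 24 × 180, A = 4 320 mm², y = 100 mm, Ī = 11 664 000 mm⁴.
Centroid: ȳ = ΣA·y / ΣA = 72.05882 mm.
Transfer each piece to the horizontal axis through the centroid using Ī + A·d² with d = y − 72.05882:
  flange: d = -67.05882 mm → contributes +8 109 394 mm⁴
  web: d = 27.94118 mm → contributes +15 036 664 mm⁴
Total I = 23 146 059 mm⁴.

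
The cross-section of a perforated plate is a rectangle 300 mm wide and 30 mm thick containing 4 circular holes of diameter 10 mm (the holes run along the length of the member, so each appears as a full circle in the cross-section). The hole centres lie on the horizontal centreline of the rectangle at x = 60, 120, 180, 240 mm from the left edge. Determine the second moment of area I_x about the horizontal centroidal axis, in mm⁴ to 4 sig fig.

Split into non-overlapping primitives; take the origin at the lower-left of the bounding box.
Plate: 300 × 30, A = 9 000 mm², y = 15 mm, Ī = 675 000 mm⁴.
Hole 1 (subtracted): ⌀10, A = 78.5398 mm², y = 15 mm, Ī = 490.874 mm⁴.
Hole 2 (subtracted): ⌀10, A = 78.5398 mm², y = 15 mm, Ī = 490.874 mm⁴.
Hole 3 (subtracted): ⌀10, A = 78.5398 mm², y = 15 mm, Ī = 490.874 mm⁴.
Hole 4 (subtracted): ⌀10, A = 78.5398 mm², y = 15 mm, Ī = 490.874 mm⁴.
By symmetry the centroid is at mid-height, ȳ = 15 mm.
All pieces are centred on the horizontal centroidal axis, so I = ΣĪ (holes subtracted) = 673 037 mm⁴.

I_x ≈ 6.730 × 10⁵ mm⁴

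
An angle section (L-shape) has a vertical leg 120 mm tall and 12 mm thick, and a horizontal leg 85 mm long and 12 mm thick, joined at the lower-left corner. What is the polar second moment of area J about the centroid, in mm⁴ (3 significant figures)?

Treat the section as a set of non-overlapping primitives; coordinates are from the bounding-box lower-left.
Vertical leg: 12 × 120, A = 1 440 mm², y = 60 mm, Ī = 1 728 000 mm⁴.
Horizontal leg (remainder): 73 × 12, A = 876 mm², y = 6 mm, Ī = 10 512 mm⁴.
Centroid: ȳ = ΣA·y / ΣA = 39.575 mm.
Transfer each piece to the centroidal x-axis using Ī + A·d² with d = y − 39.575:
  vertical leg: d = 20.425 mm → contributes +2 328 732 mm⁴
  horizontal leg (remainder): d = -33.575 mm → contributes +998 017 mm⁴
Total I = 3 326 750 mm⁴.
For the y-axis: x̄ = 22.075 mm.
Repeating about the centroidal y-axis gives I_y = 1 390 095 mm⁴.
Polar second moment: J = I_x + I_y = 4 716 845 mm⁴.

J ≈ 4.72 × 10⁶ mm⁴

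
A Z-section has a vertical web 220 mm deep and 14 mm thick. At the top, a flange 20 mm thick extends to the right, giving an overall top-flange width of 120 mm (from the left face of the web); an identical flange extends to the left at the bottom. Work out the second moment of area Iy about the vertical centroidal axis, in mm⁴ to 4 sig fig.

Break the section into simple shapes (no overlaps), measuring from the bottom-left corner of the bounding box.
Web: 14 × 220, A = 3 080 mm², x = 113 mm, Ī = 50306.7 mm⁴.
Top flange (beyond web): 106 × 20, A = 2 120 mm², x = 173 mm, Ī = 1 985 027 mm⁴.
Bottom flange (beyond web): 106 × 20, A = 2 120 mm², x = 53 mm, Ī = 1 985 027 mm⁴.
Centroid: x̄ = ΣA·x / ΣA = 113 mm.
Transfer each piece to the vertical centroidal axis using Ī + A·d² with d = x − 113:
  web: d = 0 mm → contributes +50306.7 mm⁴
  top flange (beyond web): d = 60 mm → contributes +9 617 027 mm⁴
  bottom flange (beyond web): d = -60 mm → contributes +9 617 027 mm⁴
Total I = 19 284 360 mm⁴.

Iy ≈ 1.928 × 10⁷ mm⁴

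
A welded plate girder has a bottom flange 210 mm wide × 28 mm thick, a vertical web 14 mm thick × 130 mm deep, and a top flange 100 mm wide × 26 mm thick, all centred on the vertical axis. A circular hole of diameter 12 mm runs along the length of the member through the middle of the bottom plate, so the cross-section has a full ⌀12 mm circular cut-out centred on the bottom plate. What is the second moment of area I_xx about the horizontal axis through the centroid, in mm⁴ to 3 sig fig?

Break the section into simple shapes (no overlaps), measuring from the bottom-left corner of the bounding box.
Bottom plate: 210 × 28, A = 5 880 mm², y = 14 mm, Ī = 384 160 mm⁴.
Web plate: 14 × 130, A = 1 820 mm², y = 93 mm, Ī = 2 563 167 mm⁴.
Top plate: 100 × 26, A = 2 600 mm², y = 171 mm, Ī = 146 467 mm⁴.
Hole (subtracted): ⌀12, A = 113.1 mm², y = 14 mm, Ī = 1017.9 mm⁴.
Centroid: ȳ = ΣA·y / ΣA = 68.185 mm.
Transfer each piece to the horizontal axis through the centroid using Ī + A·d² with d = y − 68.185:
  bottom plate: d = -54.185 mm → contributes +17 648 091 mm⁴
  web plate: d = 24.815 mm → contributes +3 683 870 mm⁴
  top plate: d = 102.81 mm → contributes +27 630 729 mm⁴
  hole: d = -54.185 mm → contributes −333 076 mm⁴
Total I = 48 629 614 mm⁴.

I_xx ≈ 4.86 × 10⁷ mm⁴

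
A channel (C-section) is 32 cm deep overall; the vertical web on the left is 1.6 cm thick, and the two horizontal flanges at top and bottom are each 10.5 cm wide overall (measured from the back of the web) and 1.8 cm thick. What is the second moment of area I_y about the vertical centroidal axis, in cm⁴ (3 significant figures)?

I_y ≈ 766 cm⁴

Split into non-overlapping primitives; take the origin at the lower-left of the bounding box.
Web: 1.6 × 32, A = 51.2 cm², x = 0.8 cm, Ī = 10.923 cm⁴.
Top flange (beyond web): 8.9 × 1.8, A = 16.02 cm², x = 6.05 cm, Ī = 105.75 cm⁴.
Bottom flange (beyond web): 8.9 × 1.8, A = 16.02 cm², x = 6.05 cm, Ī = 105.75 cm⁴.
Centroid: x̄ = ΣA·x / ΣA = 2.8208 cm.
Transfer each piece to the vertical centroidal axis using Ī + A·d² with d = x − 2.8208:
  web: d = -2.0208 cm → contributes +220 cm⁴
  top flange (beyond web): d = 3.2292 cm → contributes +272.8 cm⁴
  bottom flange (beyond web): d = 3.2292 cm → contributes +272.8 cm⁴
Total I = 765.6 cm⁴.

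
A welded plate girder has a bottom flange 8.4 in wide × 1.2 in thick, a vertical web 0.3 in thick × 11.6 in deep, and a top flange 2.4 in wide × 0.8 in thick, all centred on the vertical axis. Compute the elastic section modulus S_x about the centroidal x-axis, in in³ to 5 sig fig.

Split into non-overlapping primitives; take the origin at the lower-left of the bounding box.
Bottom plate: 8.4 × 1.2, A = 10.08 in², y = 0.6 in, Ī = 1.2096 in⁴.
Web plate: 0.3 × 11.6, A = 3.48 in², y = 7 in, Ī = 39.0224 in⁴.
Top plate: 2.4 × 0.8, A = 1.92 in², y = 13.2 in, Ī = 0.1024 in⁴.
Centroid: ȳ = ΣA·y / ΣA = 3.60155 in.
Transfer each piece to the centroidal x-axis using Ī + A·d² with d = y − 3.60155:
  bottom plate: d = -3.00155 in → contributes +92.02339 in⁴
  web plate: d = 3.39845 in → contributes +79.21452 in⁴
  top plate: d = 9.59845 in → contributes +176.9925 in⁴
Total I = 348.2304 in⁴.
Extreme fibre distance c = 9.99845 in; S = I/c = 34.82844 in³.

S_x ≈ 34.828 in³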